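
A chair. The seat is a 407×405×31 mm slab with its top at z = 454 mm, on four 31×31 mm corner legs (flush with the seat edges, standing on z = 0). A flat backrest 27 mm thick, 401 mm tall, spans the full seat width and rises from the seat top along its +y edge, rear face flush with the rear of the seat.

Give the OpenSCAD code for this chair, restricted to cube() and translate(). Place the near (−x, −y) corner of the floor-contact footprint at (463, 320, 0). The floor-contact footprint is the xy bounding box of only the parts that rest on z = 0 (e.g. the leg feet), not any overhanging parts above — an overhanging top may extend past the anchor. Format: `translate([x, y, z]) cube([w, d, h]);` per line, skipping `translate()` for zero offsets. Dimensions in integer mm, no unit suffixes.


translate([463, 320, 423]) cube([407, 405, 31]);
translate([463, 320, 0]) cube([31, 31, 423]);
translate([839, 320, 0]) cube([31, 31, 423]);
translate([463, 694, 0]) cube([31, 31, 423]);
translate([839, 694, 0]) cube([31, 31, 423]);
translate([463, 698, 454]) cube([407, 27, 401]);


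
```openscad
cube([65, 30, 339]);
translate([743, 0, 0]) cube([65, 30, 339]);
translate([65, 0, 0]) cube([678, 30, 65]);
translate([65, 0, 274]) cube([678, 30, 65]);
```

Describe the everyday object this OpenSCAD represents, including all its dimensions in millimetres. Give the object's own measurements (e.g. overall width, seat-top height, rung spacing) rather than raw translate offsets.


A rectangular picture frame lying in the x–z plane (depth along y). The opening is 678 mm wide (x) by 209 mm tall (z), surrounded by a border 65 mm wide on all four sides. The frame is 30 mm deep and is made of two full-height vertical stiles with two horizontal rails fitted between them.


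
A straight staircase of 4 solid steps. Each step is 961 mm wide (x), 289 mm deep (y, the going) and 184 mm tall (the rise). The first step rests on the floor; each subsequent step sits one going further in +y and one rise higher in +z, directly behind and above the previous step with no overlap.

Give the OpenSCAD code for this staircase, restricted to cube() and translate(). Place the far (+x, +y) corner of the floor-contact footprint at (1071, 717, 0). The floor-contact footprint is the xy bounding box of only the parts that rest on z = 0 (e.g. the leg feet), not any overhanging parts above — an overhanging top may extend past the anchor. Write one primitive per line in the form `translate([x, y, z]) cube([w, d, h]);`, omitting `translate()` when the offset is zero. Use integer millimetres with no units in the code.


translate([110, 428, 0]) cube([961, 289, 184]);
translate([110, 717, 184]) cube([961, 289, 184]);
translate([110, 1006, 368]) cube([961, 289, 184]);
translate([110, 1295, 552]) cube([961, 289, 184]);


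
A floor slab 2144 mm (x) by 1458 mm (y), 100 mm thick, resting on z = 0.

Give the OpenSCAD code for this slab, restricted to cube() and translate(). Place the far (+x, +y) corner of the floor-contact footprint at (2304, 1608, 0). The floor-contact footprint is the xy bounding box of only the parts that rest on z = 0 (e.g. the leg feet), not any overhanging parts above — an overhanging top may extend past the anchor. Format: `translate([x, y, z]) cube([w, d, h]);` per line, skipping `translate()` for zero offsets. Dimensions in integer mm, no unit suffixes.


translate([160, 150, 0]) cube([2144, 1458, 100]);


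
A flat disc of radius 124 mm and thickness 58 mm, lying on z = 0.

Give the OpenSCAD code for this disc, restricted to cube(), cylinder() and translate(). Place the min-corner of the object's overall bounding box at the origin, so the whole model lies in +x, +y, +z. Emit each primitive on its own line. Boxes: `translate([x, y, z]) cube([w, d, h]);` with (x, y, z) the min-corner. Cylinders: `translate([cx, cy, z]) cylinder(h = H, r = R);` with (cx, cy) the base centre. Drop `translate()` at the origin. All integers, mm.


translate([124, 124, 0]) cylinder(h = 58, r = 124);


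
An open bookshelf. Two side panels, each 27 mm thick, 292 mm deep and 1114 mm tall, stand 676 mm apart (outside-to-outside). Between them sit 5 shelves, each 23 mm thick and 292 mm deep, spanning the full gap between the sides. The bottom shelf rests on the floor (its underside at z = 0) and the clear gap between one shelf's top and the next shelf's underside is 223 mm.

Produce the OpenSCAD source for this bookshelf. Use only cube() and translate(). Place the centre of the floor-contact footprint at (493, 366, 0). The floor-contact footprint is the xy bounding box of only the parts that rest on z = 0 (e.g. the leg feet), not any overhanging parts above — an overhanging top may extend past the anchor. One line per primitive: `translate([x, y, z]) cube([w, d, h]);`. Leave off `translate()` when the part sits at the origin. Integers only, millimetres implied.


translate([155, 220, 0]) cube([27, 292, 1114]);
translate([804, 220, 0]) cube([27, 292, 1114]);
translate([182, 220, 0]) cube([622, 292, 23]);
translate([182, 220, 246]) cube([622, 292, 23]);
translate([182, 220, 492]) cube([622, 292, 23]);
translate([182, 220, 738]) cube([622, 292, 23]);
translate([182, 220, 984]) cube([622, 292, 23]);


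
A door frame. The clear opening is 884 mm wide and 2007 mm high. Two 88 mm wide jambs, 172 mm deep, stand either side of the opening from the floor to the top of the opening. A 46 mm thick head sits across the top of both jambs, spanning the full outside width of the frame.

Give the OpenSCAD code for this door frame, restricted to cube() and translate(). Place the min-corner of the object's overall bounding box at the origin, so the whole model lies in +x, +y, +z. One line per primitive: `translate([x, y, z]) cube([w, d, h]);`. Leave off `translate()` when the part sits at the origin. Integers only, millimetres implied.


cube([88, 172, 2007]);
translate([972, 0, 0]) cube([88, 172, 2007]);
translate([0, 0, 2007]) cube([1060, 172, 46]);


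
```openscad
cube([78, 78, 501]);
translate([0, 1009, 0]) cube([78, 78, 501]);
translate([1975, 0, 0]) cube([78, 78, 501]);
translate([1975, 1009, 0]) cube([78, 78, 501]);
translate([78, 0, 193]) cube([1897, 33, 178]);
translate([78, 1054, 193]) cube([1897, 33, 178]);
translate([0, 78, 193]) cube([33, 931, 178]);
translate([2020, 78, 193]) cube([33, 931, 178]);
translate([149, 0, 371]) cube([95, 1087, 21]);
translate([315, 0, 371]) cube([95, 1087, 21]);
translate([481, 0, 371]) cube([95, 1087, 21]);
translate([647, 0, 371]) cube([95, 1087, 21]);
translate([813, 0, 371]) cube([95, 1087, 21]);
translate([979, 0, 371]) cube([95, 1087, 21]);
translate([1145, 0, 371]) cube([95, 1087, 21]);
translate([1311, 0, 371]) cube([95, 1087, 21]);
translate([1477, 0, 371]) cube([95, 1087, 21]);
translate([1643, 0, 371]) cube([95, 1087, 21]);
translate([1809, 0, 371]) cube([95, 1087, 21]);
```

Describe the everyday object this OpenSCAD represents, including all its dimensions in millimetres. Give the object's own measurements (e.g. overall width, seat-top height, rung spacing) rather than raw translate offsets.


A bed frame 2053 mm long (x) by 1087 mm wide (y). Four 78×78 mm corner posts, 501 mm tall, at the corners of the footprint. Four rails of 33 mm thickness and 178 mm height run between adjacent posts with their undersides at z = 193 mm, their outer faces flush with the outside of the frame (the two x-running rails run between the posts' inner faces; the two y-running rails run between the posts' inner faces). 11 slats, each 95 mm wide (x) and 21 mm thick, lie across the top of the two x-running rails, running the full 1087 mm width of the frame in y; along x they sit between the end posts with a 71 mm gap after the −x posts and between neighbouring slats and before the +x posts.


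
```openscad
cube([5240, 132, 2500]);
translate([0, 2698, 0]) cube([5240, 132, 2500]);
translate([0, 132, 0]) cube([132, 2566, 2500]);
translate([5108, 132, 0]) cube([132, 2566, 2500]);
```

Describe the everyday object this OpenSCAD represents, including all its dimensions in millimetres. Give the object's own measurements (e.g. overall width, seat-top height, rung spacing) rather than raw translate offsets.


The wall frame of a small rectangular building: four walls, each 2500 mm tall and 132 mm thick, enclosing a footprint 5240 mm (x) by 2830 mm (y) outside-to-outside, with no floor or roof. The front and back walls (the −y and +y sides) span the full width; the two side walls fit between them.


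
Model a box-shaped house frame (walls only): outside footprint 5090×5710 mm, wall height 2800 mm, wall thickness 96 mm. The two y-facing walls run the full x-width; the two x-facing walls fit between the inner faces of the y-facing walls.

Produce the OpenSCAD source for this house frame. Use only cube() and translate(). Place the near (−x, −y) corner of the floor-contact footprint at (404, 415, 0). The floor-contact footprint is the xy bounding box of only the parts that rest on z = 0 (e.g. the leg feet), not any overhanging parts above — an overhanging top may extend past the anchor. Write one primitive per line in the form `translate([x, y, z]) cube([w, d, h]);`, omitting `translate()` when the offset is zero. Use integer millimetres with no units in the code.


translate([404, 415, 0]) cube([5090, 96, 2800]);
translate([404, 6029, 0]) cube([5090, 96, 2800]);
translate([404, 511, 0]) cube([96, 5518, 2800]);
translate([5398, 511, 0]) cube([96, 5518, 2800]);


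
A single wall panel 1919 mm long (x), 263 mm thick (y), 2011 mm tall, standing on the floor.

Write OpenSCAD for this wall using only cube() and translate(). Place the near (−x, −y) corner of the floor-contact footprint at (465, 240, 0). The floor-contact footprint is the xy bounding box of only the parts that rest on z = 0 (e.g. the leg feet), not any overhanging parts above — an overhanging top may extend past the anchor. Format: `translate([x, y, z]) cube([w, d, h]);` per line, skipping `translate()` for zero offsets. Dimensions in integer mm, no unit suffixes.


translate([465, 240, 0]) cube([1919, 263, 2011]);


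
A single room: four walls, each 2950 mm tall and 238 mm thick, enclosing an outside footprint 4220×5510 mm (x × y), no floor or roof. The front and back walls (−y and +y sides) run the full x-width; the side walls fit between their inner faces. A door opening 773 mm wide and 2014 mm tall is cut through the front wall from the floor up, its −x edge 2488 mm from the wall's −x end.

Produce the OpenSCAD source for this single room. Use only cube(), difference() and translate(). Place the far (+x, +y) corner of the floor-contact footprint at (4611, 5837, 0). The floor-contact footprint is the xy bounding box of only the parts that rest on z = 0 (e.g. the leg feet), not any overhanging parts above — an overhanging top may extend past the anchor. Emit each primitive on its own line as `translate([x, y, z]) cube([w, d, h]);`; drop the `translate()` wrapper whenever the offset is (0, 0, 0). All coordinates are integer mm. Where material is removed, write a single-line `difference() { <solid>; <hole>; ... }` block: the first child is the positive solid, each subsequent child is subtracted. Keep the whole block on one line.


difference() { translate([391, 327, 0]) cube([4220, 238, 2950]); translate([2879, 327, 0]) cube([773, 238, 2014]); }
translate([391, 5599, 0]) cube([4220, 238, 2950]);
translate([391, 565, 0]) cube([238, 5034, 2950]);
translate([4373, 565, 0]) cube([238, 5034, 2950]);


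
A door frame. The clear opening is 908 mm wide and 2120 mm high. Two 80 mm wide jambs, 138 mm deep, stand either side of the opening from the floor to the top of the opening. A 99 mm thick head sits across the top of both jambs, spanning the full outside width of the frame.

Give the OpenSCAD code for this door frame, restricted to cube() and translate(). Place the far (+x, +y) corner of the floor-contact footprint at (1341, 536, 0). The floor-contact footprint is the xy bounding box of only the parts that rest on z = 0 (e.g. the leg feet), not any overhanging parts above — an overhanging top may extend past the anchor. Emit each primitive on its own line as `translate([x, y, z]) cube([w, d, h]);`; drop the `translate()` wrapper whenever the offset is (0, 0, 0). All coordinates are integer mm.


translate([273, 398, 0]) cube([80, 138, 2120]);
translate([1261, 398, 0]) cube([80, 138, 2120]);
translate([273, 398, 2120]) cube([1068, 138, 99]);


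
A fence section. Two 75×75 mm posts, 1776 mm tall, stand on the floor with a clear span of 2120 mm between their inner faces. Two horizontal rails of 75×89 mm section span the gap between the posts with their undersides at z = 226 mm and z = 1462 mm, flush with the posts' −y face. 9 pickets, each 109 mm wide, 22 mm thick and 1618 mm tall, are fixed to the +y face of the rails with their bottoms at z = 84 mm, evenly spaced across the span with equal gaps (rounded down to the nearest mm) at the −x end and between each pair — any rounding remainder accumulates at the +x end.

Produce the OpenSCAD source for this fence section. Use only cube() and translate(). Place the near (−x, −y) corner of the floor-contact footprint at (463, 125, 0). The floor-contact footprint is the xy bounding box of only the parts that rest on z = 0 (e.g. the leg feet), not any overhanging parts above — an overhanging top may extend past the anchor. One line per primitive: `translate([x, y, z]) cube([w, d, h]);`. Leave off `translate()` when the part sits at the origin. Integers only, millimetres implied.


translate([463, 125, 0]) cube([75, 75, 1776]);
translate([2658, 125, 0]) cube([75, 75, 1776]);
translate([538, 125, 226]) cube([2120, 75, 89]);
translate([538, 125, 1462]) cube([2120, 75, 89]);
translate([651, 200, 84]) cube([109, 22, 1618]);
translate([873, 200, 84]) cube([109, 22, 1618]);
translate([1095, 200, 84]) cube([109, 22, 1618]);
translate([1317, 200, 84]) cube([109, 22, 1618]);
translate([1539, 200, 84]) cube([109, 22, 1618]);
translate([1761, 200, 84]) cube([109, 22, 1618]);
translate([1983, 200, 84]) cube([109, 22, 1618]);
translate([2205, 200, 84]) cube([109, 22, 1618]);
translate([2427, 200, 84]) cube([109, 22, 1618]);


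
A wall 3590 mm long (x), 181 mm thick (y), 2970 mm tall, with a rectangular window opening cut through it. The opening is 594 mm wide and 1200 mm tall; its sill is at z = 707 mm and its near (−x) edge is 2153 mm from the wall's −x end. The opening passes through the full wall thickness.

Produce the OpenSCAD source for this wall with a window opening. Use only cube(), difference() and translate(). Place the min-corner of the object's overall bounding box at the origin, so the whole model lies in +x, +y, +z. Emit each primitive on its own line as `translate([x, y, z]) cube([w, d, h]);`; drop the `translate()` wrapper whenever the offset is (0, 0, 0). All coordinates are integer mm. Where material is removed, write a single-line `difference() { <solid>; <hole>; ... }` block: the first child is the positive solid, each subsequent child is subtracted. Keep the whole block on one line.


difference() { cube([3590, 181, 2970]); translate([2153, 0, 707]) cube([594, 181, 1200]); }


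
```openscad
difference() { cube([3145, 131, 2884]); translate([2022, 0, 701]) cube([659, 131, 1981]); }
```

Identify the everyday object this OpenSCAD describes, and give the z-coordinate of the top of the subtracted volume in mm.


A wall with a window opening. The window head height is 2682 mm.

A wall with a rectangular opening subtracted — a window. Sill at z = 701, opening 1981 mm tall, so the head is at 701 + 1981 = 2682 mm.


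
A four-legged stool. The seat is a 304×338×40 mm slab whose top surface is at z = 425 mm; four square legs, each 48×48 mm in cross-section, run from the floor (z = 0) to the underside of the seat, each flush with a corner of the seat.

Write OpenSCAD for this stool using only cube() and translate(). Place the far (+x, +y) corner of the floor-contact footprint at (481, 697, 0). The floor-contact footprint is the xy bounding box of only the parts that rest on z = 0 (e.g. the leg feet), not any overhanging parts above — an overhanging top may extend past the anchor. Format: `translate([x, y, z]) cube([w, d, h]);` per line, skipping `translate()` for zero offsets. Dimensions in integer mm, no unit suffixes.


translate([177, 359, 385]) cube([304, 338, 40]);
translate([177, 359, 0]) cube([48, 48, 385]);
translate([433, 359, 0]) cube([48, 48, 385]);
translate([177, 649, 0]) cube([48, 48, 385]);
translate([433, 649, 0]) cube([48, 48, 385]);


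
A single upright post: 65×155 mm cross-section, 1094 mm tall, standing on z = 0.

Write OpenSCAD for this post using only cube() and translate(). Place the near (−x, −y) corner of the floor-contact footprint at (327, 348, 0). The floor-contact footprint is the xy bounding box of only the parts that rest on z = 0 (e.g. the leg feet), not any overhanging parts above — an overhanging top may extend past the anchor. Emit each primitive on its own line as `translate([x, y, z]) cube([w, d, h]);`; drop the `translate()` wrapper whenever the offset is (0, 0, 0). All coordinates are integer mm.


translate([327, 348, 0]) cube([65, 155, 1094]);


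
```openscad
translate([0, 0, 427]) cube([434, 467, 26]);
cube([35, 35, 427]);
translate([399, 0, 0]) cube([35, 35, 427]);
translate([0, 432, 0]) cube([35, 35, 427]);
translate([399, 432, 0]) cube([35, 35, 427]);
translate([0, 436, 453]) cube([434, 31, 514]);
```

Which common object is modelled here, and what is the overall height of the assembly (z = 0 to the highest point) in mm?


A chair. The overall height is 967 mm.

A slab on four corner posts with a tall panel at the back — a chair. The seat slab sits at z = 427 with thickness 26, and the 514 mm backrest starts at the seat top, so the overall height is 427 + 26 + 514 = 967 mm.


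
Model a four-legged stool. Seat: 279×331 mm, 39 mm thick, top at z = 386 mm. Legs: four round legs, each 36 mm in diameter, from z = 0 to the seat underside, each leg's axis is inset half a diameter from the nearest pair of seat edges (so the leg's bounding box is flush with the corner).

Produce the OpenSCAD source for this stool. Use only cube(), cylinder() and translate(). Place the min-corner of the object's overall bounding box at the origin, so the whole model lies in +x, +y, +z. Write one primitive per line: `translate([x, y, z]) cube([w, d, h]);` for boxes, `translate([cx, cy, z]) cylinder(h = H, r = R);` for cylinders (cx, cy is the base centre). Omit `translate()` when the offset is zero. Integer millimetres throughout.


translate([0, 0, 347]) cube([279, 331, 39]);
translate([18, 18, 0]) cylinder(h = 347, r = 18);
translate([261, 18, 0]) cylinder(h = 347, r = 18);
translate([18, 313, 0]) cylinder(h = 347, r = 18);
translate([261, 313, 0]) cylinder(h = 347, r = 18);


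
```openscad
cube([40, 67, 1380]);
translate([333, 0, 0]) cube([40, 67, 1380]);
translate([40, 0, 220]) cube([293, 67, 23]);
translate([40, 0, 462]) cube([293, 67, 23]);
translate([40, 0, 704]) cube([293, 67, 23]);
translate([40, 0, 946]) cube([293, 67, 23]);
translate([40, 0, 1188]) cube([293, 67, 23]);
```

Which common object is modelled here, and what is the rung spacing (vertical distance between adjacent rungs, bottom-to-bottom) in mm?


A ladder. The rung spacing is 242 mm.

Two tall 40×67 posts with 5 short bars between them — a ladder. Adjacent rungs sit at z = 220 and z = 462, so the spacing is 462 − 220 = 242 mm.


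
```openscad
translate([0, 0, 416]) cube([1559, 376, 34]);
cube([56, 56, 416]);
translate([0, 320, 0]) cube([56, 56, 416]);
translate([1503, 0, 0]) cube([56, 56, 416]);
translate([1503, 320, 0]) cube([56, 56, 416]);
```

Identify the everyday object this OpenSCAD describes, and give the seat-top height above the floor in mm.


A bench. The seat-top height is 450 mm.

A long slab on four corner posts — a bench. The slab sits at z = 416 with thickness 34, so the top is 416 + 34 = 450 mm.


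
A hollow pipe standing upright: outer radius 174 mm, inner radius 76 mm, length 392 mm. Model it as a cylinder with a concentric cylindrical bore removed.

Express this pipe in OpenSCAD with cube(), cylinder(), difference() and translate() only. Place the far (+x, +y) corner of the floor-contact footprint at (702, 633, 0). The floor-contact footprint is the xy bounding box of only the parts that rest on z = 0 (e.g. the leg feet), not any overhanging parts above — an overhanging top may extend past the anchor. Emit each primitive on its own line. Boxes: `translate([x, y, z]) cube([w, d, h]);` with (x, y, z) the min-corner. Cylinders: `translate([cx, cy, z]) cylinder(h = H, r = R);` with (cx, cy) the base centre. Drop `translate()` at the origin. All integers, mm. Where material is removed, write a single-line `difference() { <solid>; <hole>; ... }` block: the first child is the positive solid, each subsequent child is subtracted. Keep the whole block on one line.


difference() { translate([528, 459, 0]) cylinder(h = 392, r = 174); translate([528, 459, 0]) cylinder(h = 392, r = 76); }


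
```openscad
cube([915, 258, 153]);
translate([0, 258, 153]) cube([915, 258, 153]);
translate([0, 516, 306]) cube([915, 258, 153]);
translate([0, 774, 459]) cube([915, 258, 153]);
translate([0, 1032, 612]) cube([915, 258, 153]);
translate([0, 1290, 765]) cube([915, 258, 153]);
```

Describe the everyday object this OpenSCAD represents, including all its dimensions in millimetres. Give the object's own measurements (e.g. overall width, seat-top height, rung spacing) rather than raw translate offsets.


A straight staircase of 6 solid steps. Each step is 915 mm wide (x), 258 mm deep (y, the going) and 153 mm tall (the rise). The first step rests on the floor; each subsequent step sits one going further in +y and one rise higher in +z, directly behind and above the previous step with no overlap.


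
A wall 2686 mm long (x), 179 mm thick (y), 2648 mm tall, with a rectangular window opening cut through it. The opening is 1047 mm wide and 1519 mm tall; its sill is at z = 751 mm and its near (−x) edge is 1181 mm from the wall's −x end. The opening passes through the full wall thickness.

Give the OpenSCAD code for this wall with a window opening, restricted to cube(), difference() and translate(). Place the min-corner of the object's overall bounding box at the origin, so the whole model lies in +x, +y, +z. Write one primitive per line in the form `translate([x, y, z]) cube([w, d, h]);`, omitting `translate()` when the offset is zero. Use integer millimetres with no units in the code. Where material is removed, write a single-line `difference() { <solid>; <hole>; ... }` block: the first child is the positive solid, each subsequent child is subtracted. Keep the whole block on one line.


difference() { cube([2686, 179, 2648]); translate([1181, 0, 751]) cube([1047, 179, 1519]); }


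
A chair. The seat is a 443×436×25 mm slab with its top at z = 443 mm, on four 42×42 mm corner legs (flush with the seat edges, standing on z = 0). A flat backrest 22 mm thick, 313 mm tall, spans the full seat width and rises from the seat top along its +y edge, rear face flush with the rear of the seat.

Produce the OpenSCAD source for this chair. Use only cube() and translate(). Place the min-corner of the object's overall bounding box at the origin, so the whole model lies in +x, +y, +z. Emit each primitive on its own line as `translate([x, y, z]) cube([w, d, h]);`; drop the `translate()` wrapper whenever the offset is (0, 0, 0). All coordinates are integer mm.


translate([0, 0, 418]) cube([443, 436, 25]);
cube([42, 42, 418]);
translate([401, 0, 0]) cube([42, 42, 418]);
translate([0, 394, 0]) cube([42, 42, 418]);
translate([401, 394, 0]) cube([42, 42, 418]);
translate([0, 414, 443]) cube([443, 22, 313]);


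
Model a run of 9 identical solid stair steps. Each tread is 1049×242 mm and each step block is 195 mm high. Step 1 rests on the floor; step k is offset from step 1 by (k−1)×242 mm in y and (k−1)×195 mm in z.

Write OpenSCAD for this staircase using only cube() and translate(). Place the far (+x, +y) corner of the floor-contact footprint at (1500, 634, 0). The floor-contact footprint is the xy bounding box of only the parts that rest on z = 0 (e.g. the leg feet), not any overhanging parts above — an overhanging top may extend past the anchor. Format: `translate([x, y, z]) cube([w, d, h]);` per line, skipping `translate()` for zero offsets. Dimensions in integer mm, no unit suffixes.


translate([451, 392, 0]) cube([1049, 242, 195]);
translate([451, 634, 195]) cube([1049, 242, 195]);
translate([451, 876, 390]) cube([1049, 242, 195]);
translate([451, 1118, 585]) cube([1049, 242, 195]);
translate([451, 1360, 780]) cube([1049, 242, 195]);
translate([451, 1602, 975]) cube([1049, 242, 195]);
translate([451, 1844, 1170]) cube([1049, 242, 195]);
translate([451, 2086, 1365]) cube([1049, 242, 195]);
translate([451, 2328, 1560]) cube([1049, 242, 195]);


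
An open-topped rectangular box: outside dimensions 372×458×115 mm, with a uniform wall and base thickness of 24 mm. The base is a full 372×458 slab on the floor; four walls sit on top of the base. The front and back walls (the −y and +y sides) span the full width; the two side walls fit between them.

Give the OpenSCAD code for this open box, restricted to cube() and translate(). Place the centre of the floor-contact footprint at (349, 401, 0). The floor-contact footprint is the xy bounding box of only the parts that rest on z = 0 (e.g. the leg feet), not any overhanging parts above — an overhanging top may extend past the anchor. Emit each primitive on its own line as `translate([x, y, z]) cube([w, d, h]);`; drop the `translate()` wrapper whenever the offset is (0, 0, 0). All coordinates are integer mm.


translate([163, 172, 0]) cube([372, 458, 24]);
translate([163, 172, 24]) cube([372, 24, 91]);
translate([163, 606, 24]) cube([372, 24, 91]);
translate([163, 196, 24]) cube([24, 410, 91]);
translate([511, 196, 24]) cube([24, 410, 91]);


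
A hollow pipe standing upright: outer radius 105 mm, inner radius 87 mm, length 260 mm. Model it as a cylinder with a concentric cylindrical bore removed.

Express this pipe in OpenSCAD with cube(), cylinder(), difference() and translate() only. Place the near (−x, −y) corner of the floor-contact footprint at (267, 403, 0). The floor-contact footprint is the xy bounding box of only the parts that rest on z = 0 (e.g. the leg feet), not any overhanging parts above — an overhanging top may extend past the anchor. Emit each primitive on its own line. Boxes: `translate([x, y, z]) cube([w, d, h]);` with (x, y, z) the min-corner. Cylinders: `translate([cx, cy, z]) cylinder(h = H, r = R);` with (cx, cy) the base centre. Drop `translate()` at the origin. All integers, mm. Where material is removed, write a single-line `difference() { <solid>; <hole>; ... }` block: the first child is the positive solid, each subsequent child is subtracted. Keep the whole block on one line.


difference() { translate([372, 508, 0]) cylinder(h = 260, r = 105); translate([372, 508, 0]) cylinder(h = 260, r = 87); }


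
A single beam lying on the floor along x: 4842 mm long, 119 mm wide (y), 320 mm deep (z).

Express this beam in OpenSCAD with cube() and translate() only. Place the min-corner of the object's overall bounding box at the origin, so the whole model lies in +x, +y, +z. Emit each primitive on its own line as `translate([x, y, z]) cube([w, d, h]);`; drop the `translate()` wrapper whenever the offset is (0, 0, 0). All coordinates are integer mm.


cube([4842, 119, 320]);


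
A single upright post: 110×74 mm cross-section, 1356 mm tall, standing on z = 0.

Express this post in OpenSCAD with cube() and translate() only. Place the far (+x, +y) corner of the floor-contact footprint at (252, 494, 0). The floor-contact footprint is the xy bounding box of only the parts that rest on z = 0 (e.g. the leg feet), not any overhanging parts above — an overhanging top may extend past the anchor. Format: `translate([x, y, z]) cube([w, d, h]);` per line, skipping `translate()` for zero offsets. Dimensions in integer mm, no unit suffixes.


translate([142, 420, 0]) cube([110, 74, 1356]);


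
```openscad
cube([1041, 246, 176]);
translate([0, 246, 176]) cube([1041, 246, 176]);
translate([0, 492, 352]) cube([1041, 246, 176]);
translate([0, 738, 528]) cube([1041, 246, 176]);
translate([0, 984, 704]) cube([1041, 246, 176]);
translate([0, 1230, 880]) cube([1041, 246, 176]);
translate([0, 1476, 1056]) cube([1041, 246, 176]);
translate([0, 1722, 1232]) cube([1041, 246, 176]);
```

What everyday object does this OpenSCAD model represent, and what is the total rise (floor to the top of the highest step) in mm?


A staircase. The total rise is 1408 mm.

8 identical blocks, each offset up and back from the previous — a staircase. Each step is 176 mm tall and there are 8 of them, so the total rise is 8 × 176 = 1408 mm.


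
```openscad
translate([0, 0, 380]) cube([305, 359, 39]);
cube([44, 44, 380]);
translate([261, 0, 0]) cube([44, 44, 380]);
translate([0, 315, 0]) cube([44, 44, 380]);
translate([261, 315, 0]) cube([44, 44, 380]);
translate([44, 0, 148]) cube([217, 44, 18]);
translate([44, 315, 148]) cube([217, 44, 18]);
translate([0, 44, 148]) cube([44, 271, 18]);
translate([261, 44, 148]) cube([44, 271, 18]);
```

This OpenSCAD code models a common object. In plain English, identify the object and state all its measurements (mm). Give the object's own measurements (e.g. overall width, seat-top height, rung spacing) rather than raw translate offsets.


A simple wooden stool: a rectangular seat 305 mm (x) by 359 mm (y), 39 mm thick, top face at z = 419 mm, on four square legs, each 44×44 mm in cross-section. The legs rest on z = 0, each flush with a corner of the seat. Four stretchers, 44 mm wide and 18 mm tall, connect adjacent legs with their undersides at z = 148 mm, each running between the inner faces of the legs it joins and aligned with the legs' outer faces on the other axis.


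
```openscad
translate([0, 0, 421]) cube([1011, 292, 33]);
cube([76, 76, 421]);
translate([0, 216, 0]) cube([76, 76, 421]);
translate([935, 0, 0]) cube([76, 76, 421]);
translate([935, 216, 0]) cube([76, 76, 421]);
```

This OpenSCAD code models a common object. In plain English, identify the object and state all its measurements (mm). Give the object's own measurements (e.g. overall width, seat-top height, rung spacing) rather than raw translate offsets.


A long wooden bench with a 1011 mm (x) × 292 mm (y) seat, 33 mm thick, its top surface 454 mm above the floor. Four 76 mm square legs at the seat corners, flush with the edges, run from z = 0 to the seat underside.


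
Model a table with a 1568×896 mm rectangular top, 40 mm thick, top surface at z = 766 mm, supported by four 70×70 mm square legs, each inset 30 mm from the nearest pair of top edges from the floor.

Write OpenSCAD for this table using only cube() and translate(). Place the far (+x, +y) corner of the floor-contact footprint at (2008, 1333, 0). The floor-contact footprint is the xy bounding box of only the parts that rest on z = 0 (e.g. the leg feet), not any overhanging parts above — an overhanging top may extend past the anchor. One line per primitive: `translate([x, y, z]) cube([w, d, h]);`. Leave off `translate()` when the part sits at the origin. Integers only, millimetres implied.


translate([470, 467, 726]) cube([1568, 896, 40]);
translate([500, 497, 0]) cube([70, 70, 726]);
translate([1938, 497, 0]) cube([70, 70, 726]);
translate([500, 1263, 0]) cube([70, 70, 726]);
translate([1938, 1263, 0]) cube([70, 70, 726]);


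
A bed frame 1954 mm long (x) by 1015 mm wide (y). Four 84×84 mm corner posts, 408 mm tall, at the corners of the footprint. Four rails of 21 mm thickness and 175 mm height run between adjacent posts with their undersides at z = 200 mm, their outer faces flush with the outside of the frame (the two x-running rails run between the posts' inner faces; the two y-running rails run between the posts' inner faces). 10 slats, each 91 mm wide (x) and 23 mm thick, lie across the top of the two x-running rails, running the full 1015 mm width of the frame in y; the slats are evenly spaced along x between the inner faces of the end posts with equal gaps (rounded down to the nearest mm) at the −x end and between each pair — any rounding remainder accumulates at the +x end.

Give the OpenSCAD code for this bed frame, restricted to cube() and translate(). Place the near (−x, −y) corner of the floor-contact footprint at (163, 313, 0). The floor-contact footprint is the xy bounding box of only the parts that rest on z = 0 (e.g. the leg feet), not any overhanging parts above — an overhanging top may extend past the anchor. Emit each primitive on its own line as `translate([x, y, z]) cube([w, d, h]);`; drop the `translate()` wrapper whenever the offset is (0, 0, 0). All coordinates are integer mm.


// slat z = rail_z + rail_h = 200 + 175 = 375
// slat gap = ⌊(1786 − 10·91) / 11⌋ = 79
translate([163, 313, 0]) cube([84, 84, 408]);
translate([163, 1244, 0]) cube([84, 84, 408]);
translate([2033, 313, 0]) cube([84, 84, 408]);
translate([2033, 1244, 0]) cube([84, 84, 408]);
translate([247, 313, 200]) cube([1786, 21, 175]);
translate([247, 1307, 200]) cube([1786, 21, 175]);
translate([163, 397, 200]) cube([21, 847, 175]);
translate([2096, 397, 200]) cube([21, 847, 175]);
translate([326, 313, 375]) cube([91, 1015, 23]);
translate([496, 313, 375]) cube([91, 1015, 23]);
translate([666, 313, 375]) cube([91, 1015, 23]);
translate([836, 313, 375]) cube([91, 1015, 23]);
translate([1006, 313, 375]) cube([91, 1015, 23]);
translate([1176, 313, 375]) cube([91, 1015, 23]);
translate([1346, 313, 375]) cube([91, 1015, 23]);
translate([1516, 313, 375]) cube([91, 1015, 23]);
translate([1686, 313, 375]) cube([91, 1015, 23]);
translate([1856, 313, 375]) cube([91, 1015, 23]);


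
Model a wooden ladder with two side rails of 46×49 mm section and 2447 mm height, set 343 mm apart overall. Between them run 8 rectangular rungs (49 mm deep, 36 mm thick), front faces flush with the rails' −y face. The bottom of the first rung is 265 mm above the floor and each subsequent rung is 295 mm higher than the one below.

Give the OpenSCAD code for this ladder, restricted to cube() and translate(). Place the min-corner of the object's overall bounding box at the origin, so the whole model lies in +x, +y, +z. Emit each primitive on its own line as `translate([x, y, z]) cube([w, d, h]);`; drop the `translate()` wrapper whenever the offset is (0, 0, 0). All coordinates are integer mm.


cube([46, 49, 2447]);
translate([297, 0, 0]) cube([46, 49, 2447]);
translate([46, 0, 265]) cube([251, 49, 36]);
translate([46, 0, 560]) cube([251, 49, 36]);
translate([46, 0, 855]) cube([251, 49, 36]);
translate([46, 0, 1150]) cube([251, 49, 36]);
translate([46, 0, 1445]) cube([251, 49, 36]);
translate([46, 0, 1740]) cube([251, 49, 36]);
translate([46, 0, 2035]) cube([251, 49, 36]);
translate([46, 0, 2330]) cube([251, 49, 36]);


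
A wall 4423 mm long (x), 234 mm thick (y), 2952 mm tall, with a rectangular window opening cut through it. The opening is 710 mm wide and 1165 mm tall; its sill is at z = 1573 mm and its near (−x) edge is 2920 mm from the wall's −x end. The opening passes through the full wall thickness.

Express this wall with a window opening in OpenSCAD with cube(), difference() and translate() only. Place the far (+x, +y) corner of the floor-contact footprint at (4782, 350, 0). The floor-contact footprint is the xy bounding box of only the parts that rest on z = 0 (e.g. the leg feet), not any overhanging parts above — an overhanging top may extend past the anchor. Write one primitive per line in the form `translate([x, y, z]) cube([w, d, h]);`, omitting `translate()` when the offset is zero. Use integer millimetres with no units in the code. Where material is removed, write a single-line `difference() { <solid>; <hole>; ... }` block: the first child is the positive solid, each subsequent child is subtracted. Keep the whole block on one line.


difference() { translate([359, 116, 0]) cube([4423, 234, 2952]); translate([3279, 116, 1573]) cube([710, 234, 1165]); }


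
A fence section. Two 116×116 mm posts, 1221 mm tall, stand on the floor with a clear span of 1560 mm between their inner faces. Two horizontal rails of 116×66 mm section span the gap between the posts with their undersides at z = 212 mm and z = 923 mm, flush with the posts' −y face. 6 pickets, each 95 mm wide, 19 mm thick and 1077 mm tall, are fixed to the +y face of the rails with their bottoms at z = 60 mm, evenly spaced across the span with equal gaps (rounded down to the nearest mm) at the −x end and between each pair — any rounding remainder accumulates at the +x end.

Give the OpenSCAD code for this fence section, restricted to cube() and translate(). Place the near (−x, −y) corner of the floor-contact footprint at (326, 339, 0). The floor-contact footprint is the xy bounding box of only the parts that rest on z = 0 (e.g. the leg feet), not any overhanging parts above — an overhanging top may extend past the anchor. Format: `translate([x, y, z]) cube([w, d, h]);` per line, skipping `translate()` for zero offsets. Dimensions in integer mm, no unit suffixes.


translate([326, 339, 0]) cube([116, 116, 1221]);
translate([2002, 339, 0]) cube([116, 116, 1221]);
translate([442, 339, 212]) cube([1560, 116, 66]);
translate([442, 339, 923]) cube([1560, 116, 66]);
translate([583, 455, 60]) cube([95, 19, 1077]);
translate([819, 455, 60]) cube([95, 19, 1077]);
translate([1055, 455, 60]) cube([95, 19, 1077]);
translate([1291, 455, 60]) cube([95, 19, 1077]);
translate([1527, 455, 60]) cube([95, 19, 1077]);
translate([1763, 455, 60]) cube([95, 19, 1077]);


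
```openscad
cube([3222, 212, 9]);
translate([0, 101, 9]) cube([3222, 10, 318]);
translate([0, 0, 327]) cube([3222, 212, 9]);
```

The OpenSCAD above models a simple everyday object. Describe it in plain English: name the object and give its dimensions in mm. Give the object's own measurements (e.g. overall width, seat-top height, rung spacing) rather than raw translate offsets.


An I-beam lying along x, 3222 mm long. Overall section height 336 mm. Two flanges 212 mm wide (y) and 9 mm thick, one on the floor and one at the top; a web 10 mm thick runs between them, centred on the flange width.


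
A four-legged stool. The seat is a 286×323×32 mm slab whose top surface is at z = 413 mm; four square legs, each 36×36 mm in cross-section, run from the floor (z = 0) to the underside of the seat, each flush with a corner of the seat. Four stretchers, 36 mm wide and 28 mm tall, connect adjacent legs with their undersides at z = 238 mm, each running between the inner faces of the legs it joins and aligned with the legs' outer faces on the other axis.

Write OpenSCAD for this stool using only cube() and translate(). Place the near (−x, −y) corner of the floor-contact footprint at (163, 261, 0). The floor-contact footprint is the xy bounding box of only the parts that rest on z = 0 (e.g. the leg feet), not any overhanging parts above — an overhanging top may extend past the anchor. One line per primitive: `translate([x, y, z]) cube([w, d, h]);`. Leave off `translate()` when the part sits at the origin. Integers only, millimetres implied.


translate([163, 261, 381]) cube([286, 323, 32]);
translate([163, 261, 0]) cube([36, 36, 381]);
translate([413, 261, 0]) cube([36, 36, 381]);
translate([163, 548, 0]) cube([36, 36, 381]);
translate([413, 548, 0]) cube([36, 36, 381]);
translate([199, 261, 238]) cube([214, 36, 28]);
translate([199, 548, 238]) cube([214, 36, 28]);
translate([163, 297, 238]) cube([36, 251, 28]);
translate([413, 297, 238]) cube([36, 251, 28]);


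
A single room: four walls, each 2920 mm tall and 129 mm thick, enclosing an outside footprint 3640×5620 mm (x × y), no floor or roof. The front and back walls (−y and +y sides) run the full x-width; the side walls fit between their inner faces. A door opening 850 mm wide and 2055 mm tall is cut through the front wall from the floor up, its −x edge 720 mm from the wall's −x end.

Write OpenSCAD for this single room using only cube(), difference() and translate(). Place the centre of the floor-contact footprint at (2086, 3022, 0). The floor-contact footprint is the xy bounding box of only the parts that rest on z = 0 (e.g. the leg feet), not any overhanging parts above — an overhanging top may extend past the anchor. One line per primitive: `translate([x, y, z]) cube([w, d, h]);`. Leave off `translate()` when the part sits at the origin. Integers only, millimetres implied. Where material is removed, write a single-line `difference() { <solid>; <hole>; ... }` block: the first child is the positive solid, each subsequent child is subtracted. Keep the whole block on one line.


difference() { translate([266, 212, 0]) cube([3640, 129, 2920]); translate([986, 212, 0]) cube([850, 129, 2055]); }
translate([266, 5703, 0]) cube([3640, 129, 2920]);
translate([266, 341, 0]) cube([129, 5362, 2920]);
translate([3777, 341, 0]) cube([129, 5362, 2920]);
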